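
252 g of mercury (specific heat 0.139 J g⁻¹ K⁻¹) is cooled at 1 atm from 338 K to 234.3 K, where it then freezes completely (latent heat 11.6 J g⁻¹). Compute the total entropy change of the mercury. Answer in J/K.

Cooling step: ΔS₁ = m c ln(T_tr/T_i) = 252 × 0.139 × ln(234.3/338) = -12.84 J/K.
Phase change: ΔS₂ = −mL/T_tr = −252 × 11.6 / 234.3 = -12.48 J/K.
ΔS_total = (-12.84) + (-12.48) = -25.3 J/K.

ΔS = -25.3 J/K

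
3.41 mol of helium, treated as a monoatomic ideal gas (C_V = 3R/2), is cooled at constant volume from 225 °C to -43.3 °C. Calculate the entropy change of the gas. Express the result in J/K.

In kelvin: T₁ = 498.15 K, T₂ = 229.85 K. At constant volume, ΔS = nC_V ln(T₂/T₁) with C_V = 3R/2 = 12.47 J mol⁻¹ K⁻¹.
ΔS = 3.41 × 12.47 × ln(229.85/498.15) = -32.9 J/K.

ΔS = -32.9 J/K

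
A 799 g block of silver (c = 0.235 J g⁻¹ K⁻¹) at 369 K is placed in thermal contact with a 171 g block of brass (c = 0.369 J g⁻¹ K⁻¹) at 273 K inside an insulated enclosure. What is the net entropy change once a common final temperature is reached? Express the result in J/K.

Energy balance: T_f = (m₁c₁T₁ + m₂c₂T₂)/(m₁c₁ + m₂c₂) = 344.85 K.
ΔS₁ = m₁c₁ ln(T_f/T₁) = 187.765 × ln(344.85/369) = -12.707 J/K.
ΔS₂ = m₂c₂ ln(T_f/T₂) = 63.099 × ln(344.85/273) = 14.743 J/K.
ΔS_total = -12.707 + 14.743 = 2.04 J/K.

ΔS_total = 2.04 J/K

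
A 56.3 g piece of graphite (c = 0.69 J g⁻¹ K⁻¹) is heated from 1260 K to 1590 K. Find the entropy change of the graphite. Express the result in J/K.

ΔS = 9.04 J/K

ΔS = ∫dQ_rev/T = m c ln(T₂/T₁) = 56.3 × 0.69 × ln(1590/1260) = 9.04 J/K.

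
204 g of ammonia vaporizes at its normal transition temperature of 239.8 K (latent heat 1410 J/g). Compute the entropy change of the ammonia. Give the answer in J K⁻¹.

Heat absorbed by the substance: Q = mL = 204 × 1410 = 287640 J.
At constant T, ΔS = Q_rev/T = 287640 / 239.8 = 1200 J/K.

ΔS = 1200 J/K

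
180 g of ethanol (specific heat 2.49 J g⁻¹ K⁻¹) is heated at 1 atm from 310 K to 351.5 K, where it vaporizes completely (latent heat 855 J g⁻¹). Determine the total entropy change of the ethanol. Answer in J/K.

Warming step: ΔS₁ = m c ln(T_tr/T_i) = 180 × 2.49 × ln(351.5/310) = 56.31 J/K.
Phase change: ΔS₂ = +mL/T_tr = 180 × 855 / 351.5 = 437.8 J/K.
ΔS_total = (56.31) + (437.8) = 494 J/K.

ΔS = 494 J/K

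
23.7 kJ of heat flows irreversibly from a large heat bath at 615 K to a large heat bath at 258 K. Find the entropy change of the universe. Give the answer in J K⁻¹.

ΔS_total = 53.3 J/K

ΔS_hot = −Q/T_H = −23700/615 = -38.54 J/K and ΔS_cold = +Q/T_C = 23700/258 = 91.86 J/K.
ΔS_total = -38.54 + 91.86 = 53.3 J/K, positive as the second law requires.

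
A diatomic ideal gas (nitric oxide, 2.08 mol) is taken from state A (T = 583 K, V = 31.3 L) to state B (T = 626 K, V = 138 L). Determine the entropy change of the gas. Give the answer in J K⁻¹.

ΔS = 28.7 J/K

Entropy is a state function: ΔS = nC_V ln(T₂/T₁) + nR ln(V₂/V₁), with C_V = 5R/2 = 20.79 J mol⁻¹ K⁻¹ for a diatomic ideal gas.
ΔS = 2.08 × [20.79 × ln(626/583) + 8.314 × ln(138/31.3)] = 28.7 J/K.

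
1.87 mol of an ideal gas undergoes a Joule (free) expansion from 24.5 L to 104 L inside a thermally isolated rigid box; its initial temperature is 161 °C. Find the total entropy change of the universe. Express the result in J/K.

For an ideal gas in free expansion Q = 0 and W = 0, so T is unchanged.
Entropy is a state function; using a reversible isothermal path, ΔS_gas = nR ln(V₂/V₁) = 1.87 × 8.314 × ln(104/24.5) = 22.5 J/K.
The insulated surroundings exchange no heat, so ΔS_surr = 0 and ΔS_universe = ΔS_gas.

ΔS_universe = 22.5 J/K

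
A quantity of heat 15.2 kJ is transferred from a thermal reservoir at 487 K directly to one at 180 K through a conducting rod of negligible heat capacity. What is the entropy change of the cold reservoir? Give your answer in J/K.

ΔS_cold = 84.4 J/K

The cold reservoir gains heat Q, so ΔS_cold = +Q/T_C = 15200/180 = 84.4 J/K.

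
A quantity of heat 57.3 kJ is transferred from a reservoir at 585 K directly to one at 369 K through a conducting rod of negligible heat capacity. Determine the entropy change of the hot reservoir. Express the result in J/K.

The hot reservoir loses heat Q, so ΔS_hot = −Q/T_H = −57300/585 = -97.9 J/K.

ΔS_hot = -97.9 J/K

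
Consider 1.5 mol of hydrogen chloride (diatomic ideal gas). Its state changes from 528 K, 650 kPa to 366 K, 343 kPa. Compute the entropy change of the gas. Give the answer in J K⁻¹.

ΔS = -8.02 J/K

ΔS = nC_p ln(T₂/T₁) − nR ln(P₂/P₁), with C_p = 7R/2 = 29.1 J mol⁻¹ K⁻¹ for a diatomic ideal gas.
ΔS = 1.5 × [29.1 × ln(366/528) − 8.314 × ln(343/650)] = -8.02 J/K.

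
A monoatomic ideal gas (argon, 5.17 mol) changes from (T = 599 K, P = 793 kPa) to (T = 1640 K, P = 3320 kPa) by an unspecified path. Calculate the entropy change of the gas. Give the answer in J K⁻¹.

ΔS = 46.7 J/K

ΔS = nC_p ln(T₂/T₁) − nR ln(P₂/P₁), with C_p = 5R/2 = 20.79 J mol⁻¹ K⁻¹ for a monoatomic ideal gas.
ΔS = 5.17 × [20.79 × ln(1640/599) − 8.314 × ln(3320/793)] = 46.7 J/K.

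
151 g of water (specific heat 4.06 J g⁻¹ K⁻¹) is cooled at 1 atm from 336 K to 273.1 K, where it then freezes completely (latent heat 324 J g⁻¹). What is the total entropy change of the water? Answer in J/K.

Cooling step: ΔS₁ = m c ln(T_tr/T_i) = 151 × 4.06 × ln(273.1/336) = -127.1 J/K.
Phase change: ΔS₂ = −mL/T_tr = −151 × 324 / 273.1 = -179.1 J/K.
ΔS_total = (-127.1) + (-179.1) = -306 J/K.

ΔS = -306 J/K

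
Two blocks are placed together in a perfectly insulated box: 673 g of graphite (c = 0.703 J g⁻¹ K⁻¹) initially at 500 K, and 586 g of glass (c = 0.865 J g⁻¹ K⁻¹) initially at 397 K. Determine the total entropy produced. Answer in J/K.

ΔS_total = 6.51 J/K

Energy balance: T_f = (m₁c₁T₁ + m₂c₂T₂)/(m₁c₁ + m₂c₂) = 446.73 K.
ΔS₁ = m₁c₁ ln(T_f/T₁) = 473.119 × ln(446.73/500) = -53.304 J/K.
ΔS₂ = m₂c₂ ln(T_f/T₂) = 506.89 × ln(446.73/397) = 59.817 J/K.
ΔS_total = -53.304 + 59.817 = 6.51 J/K.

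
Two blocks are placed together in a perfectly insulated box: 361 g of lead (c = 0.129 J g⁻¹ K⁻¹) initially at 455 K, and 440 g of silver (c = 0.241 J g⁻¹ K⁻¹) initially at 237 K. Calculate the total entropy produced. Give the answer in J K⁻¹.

Energy balance: T_f = (m₁c₁T₁ + m₂c₂T₂)/(m₁c₁ + m₂c₂) = 303.52 K.
ΔS₁ = m₁c₁ ln(T_f/T₁) = 46.569 × ln(303.52/455) = -18.85 J/K.
ΔS₂ = m₂c₂ ln(T_f/T₂) = 106.04 × ln(303.52/237) = 26.23 J/K.
ΔS_total = -18.85 + 26.23 = 7.38 J/K.

ΔS_total = 7.38 J/K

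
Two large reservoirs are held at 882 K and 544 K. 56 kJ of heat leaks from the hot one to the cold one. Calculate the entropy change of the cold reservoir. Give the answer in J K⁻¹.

ΔS_cold = 103 J/K

The cold reservoir gains heat Q, so ΔS_cold = +Q/T_C = 56000/544 = 103 J/K.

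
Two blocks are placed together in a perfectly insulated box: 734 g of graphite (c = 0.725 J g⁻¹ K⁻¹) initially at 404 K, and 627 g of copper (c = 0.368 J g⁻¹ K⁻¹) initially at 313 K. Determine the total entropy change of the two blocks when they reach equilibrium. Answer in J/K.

Energy balance: T_f = (m₁c₁T₁ + m₂c₂T₂)/(m₁c₁ + m₂c₂) = 376.48 K.
ΔS₁ = m₁c₁ ln(T_f/T₁) = 532.15 × ln(376.48/404) = -37.55 J/K.
ΔS₂ = m₂c₂ ln(T_f/T₂) = 230.736 × ln(376.48/313) = 42.61 J/K.
ΔS_total = -37.55 + 42.61 = 5.06 J/K.

ΔS_total = 5.06 J/K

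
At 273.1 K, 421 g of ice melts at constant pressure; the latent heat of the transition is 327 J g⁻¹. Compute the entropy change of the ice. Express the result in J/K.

ΔS = 504 J/K

Heat absorbed by the substance: Q = mL = 421 × 327 = 137667 J.
At constant T, ΔS = Q_rev/T = 137667 / 273.1 = 504 J/K.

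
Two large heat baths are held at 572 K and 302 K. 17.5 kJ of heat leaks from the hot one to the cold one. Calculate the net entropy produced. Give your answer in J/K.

ΔS_total = 27.4 J/K

ΔS_hot = −Q/T_H = −17500/572 = -30.59 J/K and ΔS_cold = +Q/T_C = 17500/302 = 57.95 J/K.
ΔS_total = -30.59 + 57.95 = 27.4 J/K, positive as the second law requires.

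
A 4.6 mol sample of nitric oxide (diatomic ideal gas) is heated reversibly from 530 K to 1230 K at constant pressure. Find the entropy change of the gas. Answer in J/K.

At constant pressure, ΔS = nC_p ln(T₂/T₁) with C_p = 7R/2 = 29.1 J mol⁻¹ K⁻¹.
ΔS = 4.6 × 29.1 × ln(1230/530) = 113 J/K.

ΔS = 113 J/K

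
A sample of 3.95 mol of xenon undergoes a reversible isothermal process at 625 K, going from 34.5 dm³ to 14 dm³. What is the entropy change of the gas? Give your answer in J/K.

For an isothermal ideal gas ΔS_gas = nR ln(V₂/V₁) = 3.95 × 8.314 × ln(14/34.5) = -29.6 J/K.

ΔS_gas = -29.6 J/K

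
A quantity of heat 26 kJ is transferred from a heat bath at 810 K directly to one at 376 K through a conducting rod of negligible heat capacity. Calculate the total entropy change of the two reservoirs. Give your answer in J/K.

ΔS_total = 37.1 J/K

ΔS_hot = −Q/T_H = −26000/810 = -32.1 J/K and ΔS_cold = +Q/T_C = 26000/376 = 69.15 J/K.
ΔS_total = -32.1 + 69.15 = 37.1 J/K, positive as the second law requires.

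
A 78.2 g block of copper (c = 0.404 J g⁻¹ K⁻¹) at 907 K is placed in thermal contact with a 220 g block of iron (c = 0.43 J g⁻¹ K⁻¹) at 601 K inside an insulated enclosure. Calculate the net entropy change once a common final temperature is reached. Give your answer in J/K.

Energy balance: T_f = (m₁c₁T₁ + m₂c₂T₂)/(m₁c₁ + m₂c₂) = 677.61 K.
ΔS₁ = m₁c₁ ln(T_f/T₁) = 31.5928 × ln(677.61/907) = -9.212 J/K.
ΔS₂ = m₂c₂ ln(T_f/T₂) = 94.6 × ln(677.61/601) = 11.35 J/K.
ΔS_total = -9.212 + 11.35 = 2.14 J/K.

ΔS_total = 2.14 J/K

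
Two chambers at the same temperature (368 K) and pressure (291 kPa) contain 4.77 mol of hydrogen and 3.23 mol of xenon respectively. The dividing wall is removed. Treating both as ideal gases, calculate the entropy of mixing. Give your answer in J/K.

Mole fractions: x_A = 4.77/8 = 0.596, x_B = 0.404.
ΔS_mix = −R(n_A ln x_A + n_B ln x_B) = −8.314 × (4.77 ln 0.596 + 3.23 ln 0.404) = 44.9 J/K.

ΔS_mix = 44.9 J/K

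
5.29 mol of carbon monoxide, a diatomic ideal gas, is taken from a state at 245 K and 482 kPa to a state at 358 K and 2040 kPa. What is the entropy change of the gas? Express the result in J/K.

ΔS = nC_p ln(T₂/T₁) − nR ln(P₂/P₁), with C_p = 7R/2 = 29.1 J mol⁻¹ K⁻¹ for a diatomic ideal gas.
ΔS = 5.29 × [29.1 × ln(358/245) − 8.314 × ln(2040/482)] = -5.07 J/K.

ΔS = -5.07 J/K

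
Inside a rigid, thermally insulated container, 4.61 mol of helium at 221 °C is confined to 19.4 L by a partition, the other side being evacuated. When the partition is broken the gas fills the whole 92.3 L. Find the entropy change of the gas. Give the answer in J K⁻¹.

ΔS_gas = 59.8 J/K

For an ideal gas in free expansion Q = 0 and W = 0, so T is unchanged.
Entropy is a state function; using a reversible isothermal path, ΔS_gas = nR ln(V₂/V₁) = 4.61 × 8.314 × ln(92.3/19.4) = 59.8 J/K.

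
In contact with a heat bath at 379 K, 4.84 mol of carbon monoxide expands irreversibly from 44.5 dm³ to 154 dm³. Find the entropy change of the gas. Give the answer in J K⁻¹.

Entropy is a state function, so ΔS_gas depends only on the end states.
For an isothermal ideal gas ΔS_gas = nR ln(V₂/V₁) = 4.84 × 8.314 × ln(154/44.5) = 50 J/K.

ΔS_gas = 50 J/K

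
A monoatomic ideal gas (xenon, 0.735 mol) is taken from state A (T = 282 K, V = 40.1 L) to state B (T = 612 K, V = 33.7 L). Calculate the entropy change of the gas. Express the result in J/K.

Entropy is a state function: ΔS = nC_V ln(T₂/T₁) + nR ln(V₂/V₁), with C_V = 3R/2 = 12.47 J mol⁻¹ K⁻¹ for a monoatomic ideal gas.
ΔS = 0.735 × [12.47 × ln(612/282) + 8.314 × ln(33.7/40.1)] = 6.04 J/K.

ΔS = 6.04 J/K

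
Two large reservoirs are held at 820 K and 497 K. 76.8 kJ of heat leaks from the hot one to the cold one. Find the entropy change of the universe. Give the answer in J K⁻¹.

ΔS_total = 60.9 J/K

ΔS_hot = −Q/T_H = −76800/820 = -93.659 J/K and ΔS_cold = +Q/T_C = 76800/497 = 154.53 J/K.
ΔS_total = -93.659 + 154.53 = 60.9 J/K, positive as the second law requires.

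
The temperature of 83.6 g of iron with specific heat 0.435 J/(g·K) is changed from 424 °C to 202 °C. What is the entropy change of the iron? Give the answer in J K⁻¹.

ΔS = -13.9 J/K

In kelvin: T₁ = 697.15 K, T₂ = 475.15 K. ΔS = ∫dQ_rev/T = m c ln(T₂/T₁) = 83.6 × 0.435 × ln(475.15/697.15) = -13.9 J/K.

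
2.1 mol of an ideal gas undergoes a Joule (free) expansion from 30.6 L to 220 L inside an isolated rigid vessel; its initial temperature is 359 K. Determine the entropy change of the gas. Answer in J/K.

ΔS_gas = 34.4 J/K

No heat is exchanged and no work is done, so the ideal-gas temperature stays constant.
Entropy is a state function; using a reversible isothermal path, ΔS_gas = nR ln(V₂/V₁) = 2.1 × 8.314 × ln(220/30.6) = 34.4 J/K.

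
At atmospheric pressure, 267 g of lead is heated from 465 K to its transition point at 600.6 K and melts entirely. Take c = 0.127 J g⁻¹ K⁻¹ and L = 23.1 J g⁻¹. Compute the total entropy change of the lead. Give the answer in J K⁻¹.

Warming step: ΔS₁ = m c ln(T_tr/T_i) = 267 × 0.127 × ln(600.6/465) = 8.677 J/K.
Phase change: ΔS₂ = +mL/T_tr = 267 × 23.1 / 600.6 = 10.27 J/K.
ΔS_total = (8.677) + (10.27) = 18.9 J/K.

ΔS = 18.9 J/K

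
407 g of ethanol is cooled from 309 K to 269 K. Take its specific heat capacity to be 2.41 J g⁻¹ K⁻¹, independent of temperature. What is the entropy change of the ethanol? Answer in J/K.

ΔS = -136 J/K

ΔS = ∫dQ_rev/T = m c ln(T₂/T₁) = 407 × 2.41 × ln(269/309) = -136 J/K.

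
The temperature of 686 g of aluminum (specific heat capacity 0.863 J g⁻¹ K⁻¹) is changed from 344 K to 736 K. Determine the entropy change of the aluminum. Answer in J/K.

ΔS = 450 J/K

ΔS = ∫dQ_rev/T = m c ln(T₂/T₁) = 686 × 0.863 × ln(736/344) = 450 J/K.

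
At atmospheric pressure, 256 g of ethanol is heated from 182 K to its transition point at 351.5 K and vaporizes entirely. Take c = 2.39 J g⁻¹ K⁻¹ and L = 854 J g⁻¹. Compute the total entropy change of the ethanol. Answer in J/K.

Warming step: ΔS₁ = m c ln(T_tr/T_i) = 256 × 2.39 × ln(351.5/182) = 402.7 J/K.
Phase change: ΔS₂ = +mL/T_tr = 256 × 854 / 351.5 = 622 J/K.
ΔS_total = (402.7) + (622) = 1020 J/K.

ΔS = 1020 J/K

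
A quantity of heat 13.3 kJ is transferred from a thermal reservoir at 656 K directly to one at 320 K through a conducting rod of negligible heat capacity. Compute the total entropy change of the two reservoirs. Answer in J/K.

ΔS_hot = −Q/T_H = −13300/656 = -20.27 J/K and ΔS_cold = +Q/T_C = 13300/320 = 41.56 J/K.
ΔS_total = -20.27 + 41.56 = 21.3 J/K, positive as the second law requires.

ΔS_total = 21.3 J/K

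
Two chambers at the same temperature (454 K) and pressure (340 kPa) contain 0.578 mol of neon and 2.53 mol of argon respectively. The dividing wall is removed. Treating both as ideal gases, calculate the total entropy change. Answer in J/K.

Mole fractions: x_A = 0.578/3.11 = 0.186, x_B = 0.814.
ΔS_mix = −R(n_A ln x_A + n_B ln x_B) = −8.314 × (0.578 ln 0.186 + 2.53 ln 0.814) = 12.4 J/K.

ΔS_mix = 12.4 J/K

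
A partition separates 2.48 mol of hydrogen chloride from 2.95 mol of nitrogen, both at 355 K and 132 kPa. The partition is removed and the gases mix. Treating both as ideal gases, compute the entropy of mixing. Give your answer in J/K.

ΔS_mix = 31.1 J/K

Mole fractions: x_A = 2.48/5.43 = 0.457, x_B = 0.543.
ΔS_mix = −R(n_A ln x_A + n_B ln x_B) = −8.314 × (2.48 ln 0.457 + 2.95 ln 0.543) = 31.1 J/K.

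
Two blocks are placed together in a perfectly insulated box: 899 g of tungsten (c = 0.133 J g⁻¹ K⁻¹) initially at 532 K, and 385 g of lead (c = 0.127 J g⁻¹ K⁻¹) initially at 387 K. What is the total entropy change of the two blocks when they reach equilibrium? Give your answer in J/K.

Energy balance: T_f = (m₁c₁T₁ + m₂c₂T₂)/(m₁c₁ + m₂c₂) = 489.91 K.
ΔS₁ = m₁c₁ ln(T_f/T₁) = 119.567 × ln(489.91/532) = -9.854 J/K.
ΔS₂ = m₂c₂ ln(T_f/T₂) = 48.895 × ln(489.91/387) = 11.53 J/K.
ΔS_total = -9.854 + 11.53 = 1.68 J/K.

ΔS_total = 1.68 J/K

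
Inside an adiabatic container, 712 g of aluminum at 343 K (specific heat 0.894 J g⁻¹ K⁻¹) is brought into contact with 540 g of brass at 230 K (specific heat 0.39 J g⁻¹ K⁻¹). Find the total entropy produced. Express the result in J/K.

ΔS_total = 11.8 J/K

Energy balance: T_f = (m₁c₁T₁ + m₂c₂T₂)/(m₁c₁ + m₂c₂) = 314.91 K.
ΔS₁ = m₁c₁ ln(T_f/T₁) = 636.528 × ln(314.91/343) = -54.39 J/K.
ΔS₂ = m₂c₂ ln(T_f/T₂) = 210.6 × ln(314.91/230) = 66.17 J/K.
ΔS_total = -54.39 + 66.17 = 11.8 J/K.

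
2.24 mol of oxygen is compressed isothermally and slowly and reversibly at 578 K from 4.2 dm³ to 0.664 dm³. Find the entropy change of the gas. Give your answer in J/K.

ΔS_gas = -34.4 J/K

For an isothermal ideal gas ΔS_gas = nR ln(V₂/V₁) = 2.24 × 8.314 × ln(0.664/4.2) = -34.4 J/K.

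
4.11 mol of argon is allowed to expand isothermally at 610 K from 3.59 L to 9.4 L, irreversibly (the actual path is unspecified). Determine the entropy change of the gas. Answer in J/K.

ΔS_gas = 32.9 J/K

Entropy is a state function, so ΔS_gas depends only on the end states.
For an isothermal ideal gas ΔS_gas = nR ln(V₂/V₁) = 4.11 × 8.314 × ln(9.4/3.59) = 32.9 J/K.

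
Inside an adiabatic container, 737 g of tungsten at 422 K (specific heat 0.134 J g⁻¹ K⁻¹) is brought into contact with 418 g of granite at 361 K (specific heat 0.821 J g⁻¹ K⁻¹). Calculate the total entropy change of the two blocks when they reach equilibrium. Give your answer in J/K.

ΔS_total = 0.961 J/K

Energy balance: T_f = (m₁c₁T₁ + m₂c₂T₂)/(m₁c₁ + m₂c₂) = 374.63 K.
ΔS₁ = m₁c₁ ln(T_f/T₁) = 98.758 × ln(374.63/422) = -11.7584 J/K.
ΔS₂ = m₂c₂ ln(T_f/T₂) = 343.178 × ln(374.63/361) = 12.7198 J/K.
ΔS_total = -11.7584 + 12.7198 = 0.961 J/K.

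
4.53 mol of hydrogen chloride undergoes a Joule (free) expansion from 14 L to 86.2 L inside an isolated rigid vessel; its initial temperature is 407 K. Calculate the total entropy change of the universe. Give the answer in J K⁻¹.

ΔS_universe = 68.5 J/K

For an ideal gas in free expansion Q = 0 and W = 0, so T is unchanged.
Entropy is a state function; using a reversible isothermal path, ΔS_gas = nR ln(V₂/V₁) = 4.53 × 8.314 × ln(86.2/14) = 68.5 J/K.
The insulated surroundings exchange no heat, so ΔS_surr = 0 and ΔS_universe = ΔS_gas.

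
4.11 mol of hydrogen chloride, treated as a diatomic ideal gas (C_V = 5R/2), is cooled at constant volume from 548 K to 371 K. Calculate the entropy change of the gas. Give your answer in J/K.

At constant volume, ΔS = nC_V ln(T₂/T₁) with C_V = 5R/2 = 20.79 J mol⁻¹ K⁻¹.
ΔS = 4.11 × 20.79 × ln(371/548) = -33.3 J/K.

ΔS = -33.3 J/K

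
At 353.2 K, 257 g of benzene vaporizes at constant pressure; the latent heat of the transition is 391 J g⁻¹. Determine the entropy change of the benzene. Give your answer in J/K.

ΔS = 285 J/K

Heat absorbed by the substance: Q = mL = 257 × 391 = 100487 J.
At constant T, ΔS = Q_rev/T = 100487 / 353.2 = 285 J/K.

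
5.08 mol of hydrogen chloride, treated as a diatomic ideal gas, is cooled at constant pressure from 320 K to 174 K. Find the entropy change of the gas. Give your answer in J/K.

At constant pressure, ΔS = nC_p ln(T₂/T₁) with C_p = 7R/2 = 29.1 J mol⁻¹ K⁻¹.
ΔS = 5.08 × 29.1 × ln(174/320) = -90.1 J/K.

ΔS = -90.1 J/K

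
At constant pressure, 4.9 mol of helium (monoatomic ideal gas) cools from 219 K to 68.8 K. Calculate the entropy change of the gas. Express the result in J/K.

ΔS = -118 J/K

At constant pressure, ΔS = nC_p ln(T₂/T₁) with C_p = 5R/2 = 20.79 J mol⁻¹ K⁻¹.
ΔS = 4.9 × 20.79 × ln(68.8/219) = -118 J/K.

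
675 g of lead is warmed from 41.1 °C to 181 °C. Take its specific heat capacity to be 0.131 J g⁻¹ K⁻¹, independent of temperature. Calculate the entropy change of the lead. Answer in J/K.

ΔS = 32.6 J/K

In kelvin: T₁ = 314.25 K, T₂ = 454.15 K. ΔS = ∫dQ_rev/T = m c ln(T₂/T₁) = 675 × 0.131 × ln(454.15/314.25) = 32.6 J/K.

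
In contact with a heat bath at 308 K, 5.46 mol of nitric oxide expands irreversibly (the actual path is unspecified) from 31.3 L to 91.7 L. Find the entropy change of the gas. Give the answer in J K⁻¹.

Entropy is a state function, so ΔS_gas depends only on the end states.
For an isothermal ideal gas ΔS_gas = nR ln(V₂/V₁) = 5.46 × 8.314 × ln(91.7/31.3) = 48.8 J/K.

ΔS_gas = 48.8 J/K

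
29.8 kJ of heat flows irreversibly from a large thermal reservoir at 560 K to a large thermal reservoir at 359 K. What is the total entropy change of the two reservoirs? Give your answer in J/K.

ΔS_hot = −Q/T_H = −29800/560 = -53.21 J/K and ΔS_cold = +Q/T_C = 29800/359 = 83.01 J/K.
ΔS_total = -53.21 + 83.01 = 29.8 J/K, positive as the second law requires.

ΔS_total = 29.8 J/K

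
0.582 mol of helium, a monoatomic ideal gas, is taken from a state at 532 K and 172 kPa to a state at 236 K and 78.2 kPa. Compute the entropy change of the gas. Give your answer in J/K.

ΔS = nC_p ln(T₂/T₁) − nR ln(P₂/P₁), with C_p = 5R/2 = 20.79 J mol⁻¹ K⁻¹ for a monoatomic ideal gas.
ΔS = 0.582 × [20.79 × ln(236/532) − 8.314 × ln(78.2/172)] = -6.02 J/K.

ΔS = -6.02 J/K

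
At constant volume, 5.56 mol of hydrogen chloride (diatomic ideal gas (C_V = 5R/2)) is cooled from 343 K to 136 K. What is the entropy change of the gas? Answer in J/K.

At constant volume, ΔS = nC_V ln(T₂/T₁) with C_V = 5R/2 = 20.79 J mol⁻¹ K⁻¹.
ΔS = 5.56 × 20.79 × ln(136/343) = -107 J/K.

ΔS = -107 J/K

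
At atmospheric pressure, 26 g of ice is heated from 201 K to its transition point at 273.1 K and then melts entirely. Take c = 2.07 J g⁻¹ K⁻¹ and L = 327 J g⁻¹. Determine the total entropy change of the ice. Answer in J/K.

ΔS = 47.6 J/K

Warming step: ΔS₁ = m c ln(T_tr/T_i) = 26 × 2.07 × ln(273.1/201) = 16.5 J/K.
Phase change: ΔS₂ = +mL/T_tr = 26 × 327 / 273.1 = 31.13 J/K.
ΔS_total = (16.5) + (31.13) = 47.6 J/K.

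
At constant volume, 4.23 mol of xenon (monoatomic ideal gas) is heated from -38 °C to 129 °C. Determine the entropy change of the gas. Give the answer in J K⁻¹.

In kelvin: T₁ = 235.15 K, T₂ = 402.15 K. At constant volume, ΔS = nC_V ln(T₂/T₁) with C_V = 3R/2 = 12.47 J mol⁻¹ K⁻¹.
ΔS = 4.23 × 12.47 × ln(402.15/235.15) = 28.3 J/K.

ΔS = 28.3 J/K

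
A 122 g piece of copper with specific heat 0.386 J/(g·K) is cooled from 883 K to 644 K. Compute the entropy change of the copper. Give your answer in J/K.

ΔS = ∫dQ_rev/T = m c ln(T₂/T₁) = 122 × 0.386 × ln(644/883) = -14.9 J/K.

ΔS = -14.9 J/K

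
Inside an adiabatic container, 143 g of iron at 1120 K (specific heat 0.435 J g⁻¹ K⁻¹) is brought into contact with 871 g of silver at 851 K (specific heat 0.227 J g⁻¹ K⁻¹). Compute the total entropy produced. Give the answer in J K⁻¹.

Energy balance: T_f = (m₁c₁T₁ + m₂c₂T₂)/(m₁c₁ + m₂c₂) = 915.38 K.
ΔS₁ = m₁c₁ ln(T_f/T₁) = 62.205 × ln(915.38/1120) = -12.55 J/K.
ΔS₂ = m₂c₂ ln(T_f/T₂) = 197.717 × ln(915.38/851) = 14.42 J/K.
ΔS_total = -12.55 + 14.42 = 1.87 J/K.

ΔS_total = 1.87 J/K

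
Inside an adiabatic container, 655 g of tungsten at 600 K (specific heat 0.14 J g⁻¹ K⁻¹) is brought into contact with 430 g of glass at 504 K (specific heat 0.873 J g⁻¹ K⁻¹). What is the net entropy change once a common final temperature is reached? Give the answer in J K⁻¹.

ΔS_total = 1.16 J/K

Energy balance: T_f = (m₁c₁T₁ + m₂c₂T₂)/(m₁c₁ + m₂c₂) = 522.85 K.
ΔS₁ = m₁c₁ ln(T_f/T₁) = 91.7 × ln(522.85/600) = -12.62 J/K.
ΔS₂ = m₂c₂ ln(T_f/T₂) = 375.39 × ln(522.85/504) = 13.78 J/K.
ΔS_total = -12.62 + 13.78 = 1.16 J/K.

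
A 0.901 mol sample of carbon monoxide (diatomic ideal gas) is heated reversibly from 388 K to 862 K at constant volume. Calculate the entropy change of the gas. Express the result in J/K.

ΔS = 14.9 J/K

At constant volume, ΔS = nC_V ln(T₂/T₁) with C_V = 5R/2 = 20.79 J mol⁻¹ K⁻¹.
ΔS = 0.901 × 20.79 × ln(862/388) = 14.9 J/K.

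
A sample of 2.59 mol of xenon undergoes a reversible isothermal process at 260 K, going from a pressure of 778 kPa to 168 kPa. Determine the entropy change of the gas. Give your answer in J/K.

ΔS_gas = 33 J/K

For an isothermal ideal gas ΔS_gas = nR ln(P₁/P₂) = 2.59 × 8.314 × ln(778/168) = 33 J/K.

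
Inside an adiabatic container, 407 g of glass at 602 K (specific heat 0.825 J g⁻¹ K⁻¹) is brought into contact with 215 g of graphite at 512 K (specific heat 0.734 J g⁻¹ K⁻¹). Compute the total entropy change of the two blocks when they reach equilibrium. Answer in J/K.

Energy balance: T_f = (m₁c₁T₁ + m₂c₂T₂)/(m₁c₁ + m₂c₂) = 573.23 K.
ΔS₁ = m₁c₁ ln(T_f/T₁) = 335.775 × ln(573.23/602) = -16.45 J/K.
ΔS₂ = m₂c₂ ln(T_f/T₂) = 157.81 × ln(573.23/512) = 17.83 J/K.
ΔS_total = -16.45 + 17.83 = 1.38 J/K.

ΔS_total = 1.38 J/K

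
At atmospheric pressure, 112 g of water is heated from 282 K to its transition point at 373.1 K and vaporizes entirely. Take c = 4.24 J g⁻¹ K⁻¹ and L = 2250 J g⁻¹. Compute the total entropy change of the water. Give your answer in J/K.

ΔS = 808 J/K

Warming step: ΔS₁ = m c ln(T_tr/T_i) = 112 × 4.24 × ln(373.1/282) = 132.9 J/K.
Phase change: ΔS₂ = +mL/T_tr = 112 × 2250 / 373.1 = 675.4 J/K.
ΔS_total = (132.9) + (675.4) = 808 J/K.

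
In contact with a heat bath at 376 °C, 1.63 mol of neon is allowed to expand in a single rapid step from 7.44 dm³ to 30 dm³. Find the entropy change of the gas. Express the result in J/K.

Entropy is a state function, so ΔS_gas depends only on the end states.
For an isothermal ideal gas ΔS_gas = nR ln(V₂/V₁) = 1.63 × 8.314 × ln(30/7.44) = 18.9 J/K.

ΔS_gas = 18.9 J/K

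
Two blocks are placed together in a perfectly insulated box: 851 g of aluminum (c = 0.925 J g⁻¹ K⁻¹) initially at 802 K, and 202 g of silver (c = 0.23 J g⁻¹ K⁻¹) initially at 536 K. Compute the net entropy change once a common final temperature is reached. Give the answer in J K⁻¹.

Energy balance: T_f = (m₁c₁T₁ + m₂c₂T₂)/(m₁c₁ + m₂c₂) = 787.18 K.
ΔS₁ = m₁c₁ ln(T_f/T₁) = 787.175 × ln(787.18/802) = -14.69 J/K.
ΔS₂ = m₂c₂ ln(T_f/T₂) = 46.46 × ln(787.18/536) = 17.86 J/K.
ΔS_total = -14.69 + 17.86 = 3.17 J/K.

ΔS_total = 3.17 J/K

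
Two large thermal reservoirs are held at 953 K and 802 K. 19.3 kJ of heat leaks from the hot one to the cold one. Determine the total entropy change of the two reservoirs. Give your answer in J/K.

ΔS_total = 3.81 J/K

ΔS_hot = −Q/T_H = −19300/953 = -20.25 J/K and ΔS_cold = +Q/T_C = 19300/802 = 24.06 J/K.
ΔS_total = -20.25 + 24.06 = 3.81 J/K, positive as the second law requires.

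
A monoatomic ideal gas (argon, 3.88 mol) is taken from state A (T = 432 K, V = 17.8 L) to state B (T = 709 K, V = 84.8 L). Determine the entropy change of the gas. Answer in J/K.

Entropy is a state function: ΔS = nC_V ln(T₂/T₁) + nR ln(V₂/V₁), with C_V = 3R/2 = 12.47 J mol⁻¹ K⁻¹ for a monoatomic ideal gas.
ΔS = 3.88 × [12.47 × ln(709/432) + 8.314 × ln(84.8/17.8)] = 74.3 J/K.

ΔS = 74.3 J/K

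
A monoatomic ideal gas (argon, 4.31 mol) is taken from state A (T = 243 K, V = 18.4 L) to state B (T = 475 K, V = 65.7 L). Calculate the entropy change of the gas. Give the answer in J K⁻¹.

Entropy is a state function: ΔS = nC_V ln(T₂/T₁) + nR ln(V₂/V₁), with C_V = 3R/2 = 12.47 J mol⁻¹ K⁻¹ for a monoatomic ideal gas.
ΔS = 4.31 × [12.47 × ln(475/243) + 8.314 × ln(65.7/18.4)] = 81.6 J/K.

ΔS = 81.6 J/K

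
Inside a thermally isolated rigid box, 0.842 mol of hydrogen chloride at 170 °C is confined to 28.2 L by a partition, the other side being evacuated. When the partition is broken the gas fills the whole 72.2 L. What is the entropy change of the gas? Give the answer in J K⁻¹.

For an ideal gas in free expansion Q = 0 and W = 0, so T is unchanged.
Entropy is a state function; using a reversible isothermal path, ΔS_gas = nR ln(V₂/V₁) = 0.842 × 8.314 × ln(72.2/28.2) = 6.58 J/K.

ΔS_gas = 6.58 J/K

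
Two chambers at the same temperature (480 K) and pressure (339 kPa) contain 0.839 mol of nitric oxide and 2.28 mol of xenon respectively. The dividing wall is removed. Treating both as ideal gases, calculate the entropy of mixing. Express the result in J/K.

ΔS_mix = 15.1 J/K

Mole fractions: x_A = 0.839/3.12 = 0.269, x_B = 0.731.
ΔS_mix = −R(n_A ln x_A + n_B ln x_B) = −8.314 × (0.839 ln 0.269 + 2.28 ln 0.731) = 15.1 J/K.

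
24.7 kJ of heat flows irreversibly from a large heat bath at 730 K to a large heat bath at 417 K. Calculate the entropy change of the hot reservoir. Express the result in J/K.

The hot reservoir loses heat Q, so ΔS_hot = −Q/T_H = −24700/730 = -33.8 J/K.

ΔS_hot = -33.8 J/K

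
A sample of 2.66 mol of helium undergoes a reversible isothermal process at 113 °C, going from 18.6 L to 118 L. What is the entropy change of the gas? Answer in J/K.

ΔS_gas = 40.9 J/K

For an isothermal ideal gas ΔS_gas = nR ln(V₂/V₁) = 2.66 × 8.314 × ln(118/18.6) = 40.9 J/K.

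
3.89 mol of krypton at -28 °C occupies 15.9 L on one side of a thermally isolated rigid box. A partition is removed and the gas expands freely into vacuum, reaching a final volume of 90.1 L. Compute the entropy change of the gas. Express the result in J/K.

ΔS_gas = 56.1 J/K

No heat is exchanged and no work is done, so the ideal-gas temperature stays constant.
Entropy is a state function; using a reversible isothermal path, ΔS_gas = nR ln(V₂/V₁) = 3.89 × 8.314 × ln(90.1/15.9) = 56.1 J/K.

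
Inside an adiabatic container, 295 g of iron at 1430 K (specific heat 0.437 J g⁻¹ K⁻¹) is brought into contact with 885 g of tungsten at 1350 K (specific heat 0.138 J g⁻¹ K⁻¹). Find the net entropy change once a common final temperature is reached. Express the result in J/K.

ΔS_total = 0.104 J/K

Energy balance: T_f = (m₁c₁T₁ + m₂c₂T₂)/(m₁c₁ + m₂c₂) = 1391.1 K.
ΔS₁ = m₁c₁ ln(T_f/T₁) = 128.915 × ln(1391.1/1430) = -3.557 J/K.
ΔS₂ = m₂c₂ ln(T_f/T₂) = 122.13 × ln(1391.1/1350) = 3.661 J/K.
ΔS_total = -3.557 + 3.661 = 0.104 J/K.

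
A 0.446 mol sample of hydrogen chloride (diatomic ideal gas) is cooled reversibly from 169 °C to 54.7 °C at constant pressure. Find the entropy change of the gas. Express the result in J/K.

ΔS = -3.88 J/K

In kelvin: T₁ = 442.15 K, T₂ = 327.85 K. At constant pressure, ΔS = nC_p ln(T₂/T₁) with C_p = 7R/2 = 29.1 J mol⁻¹ K⁻¹.
ΔS = 0.446 × 29.1 × ln(327.85/442.15) = -3.88 J/K.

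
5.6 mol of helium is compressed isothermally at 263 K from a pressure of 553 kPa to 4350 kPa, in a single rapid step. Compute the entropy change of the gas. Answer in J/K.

Entropy is a state function, so ΔS_gas depends only on the end states.
For an isothermal ideal gas ΔS_gas = nR ln(P₁/P₂) = 5.6 × 8.314 × ln(553/4350) = -96 J/K.

ΔS_gas = -96 J/K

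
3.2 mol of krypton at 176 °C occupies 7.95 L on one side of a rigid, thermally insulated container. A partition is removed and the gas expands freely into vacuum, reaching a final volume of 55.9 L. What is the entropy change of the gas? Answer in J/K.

ΔS_gas = 51.9 J/K

No heat is exchanged and no work is done, so the ideal-gas temperature stays constant.
Entropy is a state function; using a reversible isothermal path, ΔS_gas = nR ln(V₂/V₁) = 3.2 × 8.314 × ln(55.9/7.95) = 51.9 J/K.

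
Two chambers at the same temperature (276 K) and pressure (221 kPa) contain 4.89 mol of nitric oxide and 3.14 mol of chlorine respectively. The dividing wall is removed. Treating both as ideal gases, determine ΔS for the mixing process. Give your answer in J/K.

Mole fractions: x_A = 4.89/8.03 = 0.609, x_B = 0.391.
ΔS_mix = −R(n_A ln x_A + n_B ln x_B) = −8.314 × (4.89 ln 0.609 + 3.14 ln 0.391) = 44.7 J/K.

ΔS_mix = 44.7 J/K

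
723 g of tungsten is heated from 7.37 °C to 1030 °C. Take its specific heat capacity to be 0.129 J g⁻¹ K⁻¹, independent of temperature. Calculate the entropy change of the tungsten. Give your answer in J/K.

In kelvin: T₁ = 280.52 K, T₂ = 1303.15 K. ΔS = ∫dQ_rev/T = m c ln(T₂/T₁) = 723 × 0.129 × ln(1303.15/280.52) = 143 J/K.

ΔS = 143 J/K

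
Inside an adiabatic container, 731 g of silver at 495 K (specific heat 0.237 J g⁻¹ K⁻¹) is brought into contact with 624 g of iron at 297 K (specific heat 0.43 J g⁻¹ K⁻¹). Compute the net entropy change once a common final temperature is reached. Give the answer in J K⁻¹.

ΔS_total = 14.1 J/K

Energy balance: T_f = (m₁c₁T₁ + m₂c₂T₂)/(m₁c₁ + m₂c₂) = 374.68 K.
ΔS₁ = m₁c₁ ln(T_f/T₁) = 173.247 × ln(374.68/495) = -48.24 J/K.
ΔS₂ = m₂c₂ ln(T_f/T₂) = 268.32 × ln(374.68/297) = 62.34 J/K.
ΔS_total = -48.24 + 62.34 = 14.1 J/K.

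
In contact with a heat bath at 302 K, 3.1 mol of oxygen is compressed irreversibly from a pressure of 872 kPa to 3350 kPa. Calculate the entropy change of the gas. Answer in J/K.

ΔS_gas = -34.7 J/K

Entropy is a state function, so ΔS_gas depends only on the end states.
For an isothermal ideal gas ΔS_gas = nR ln(P₁/P₂) = 3.1 × 8.314 × ln(872/3350) = -34.7 J/K.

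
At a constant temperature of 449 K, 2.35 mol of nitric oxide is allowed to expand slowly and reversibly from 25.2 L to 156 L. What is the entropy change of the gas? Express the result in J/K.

ΔS_gas = 35.6 J/K

For an isothermal ideal gas ΔS_gas = nR ln(V₂/V₁) = 2.35 × 8.314 × ln(156/25.2) = 35.6 J/K.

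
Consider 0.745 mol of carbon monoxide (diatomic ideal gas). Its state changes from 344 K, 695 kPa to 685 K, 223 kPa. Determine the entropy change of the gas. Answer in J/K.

ΔS = nC_p ln(T₂/T₁) − nR ln(P₂/P₁), with C_p = 7R/2 = 29.1 J mol⁻¹ K⁻¹ for a diatomic ideal gas.
ΔS = 0.745 × [29.1 × ln(685/344) − 8.314 × ln(223/695)] = 22 J/K.

ΔS = 22 J/K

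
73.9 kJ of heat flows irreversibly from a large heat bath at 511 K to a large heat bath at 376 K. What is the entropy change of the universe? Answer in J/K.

ΔS_total = 51.9 J/K

ΔS_hot = −Q/T_H = −73900/511 = -144.6 J/K and ΔS_cold = +Q/T_C = 73900/376 = 196.5 J/K.
ΔS_total = -144.6 + 196.5 = 51.9 J/K, positive as the second law requires.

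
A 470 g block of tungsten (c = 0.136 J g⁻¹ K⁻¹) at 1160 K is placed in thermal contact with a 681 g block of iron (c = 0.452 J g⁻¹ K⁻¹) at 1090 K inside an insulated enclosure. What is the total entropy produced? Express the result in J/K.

ΔS_total = 0.104 J/K

Energy balance: T_f = (m₁c₁T₁ + m₂c₂T₂)/(m₁c₁ + m₂c₂) = 1102 K.
ΔS₁ = m₁c₁ ln(T_f/T₁) = 63.92 × ln(1102/1160) = -3.2765 J/K.
ΔS₂ = m₂c₂ ln(T_f/T₂) = 307.812 × ln(1102/1090) = 3.3805 J/K.
ΔS_total = -3.2765 + 3.3805 = 0.104 J/K.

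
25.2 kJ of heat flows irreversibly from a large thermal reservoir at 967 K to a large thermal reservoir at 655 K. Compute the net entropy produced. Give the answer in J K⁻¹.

ΔS_total = 12.4 J/K

ΔS_hot = −Q/T_H = −25200/967 = -26.06 J/K and ΔS_cold = +Q/T_C = 25200/655 = 38.47 J/K.
ΔS_total = -26.06 + 38.47 = 12.4 J/K, positive as the second law requires.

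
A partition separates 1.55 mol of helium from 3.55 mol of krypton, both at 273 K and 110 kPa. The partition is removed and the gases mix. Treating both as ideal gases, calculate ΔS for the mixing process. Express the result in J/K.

Mole fractions: x_A = 1.55/5.1 = 0.304, x_B = 0.696.
ΔS_mix = −R(n_A ln x_A + n_B ln x_B) = −8.314 × (1.55 ln 0.304 + 3.55 ln 0.696) = 26 J/K.

ΔS_mix = 26 J/K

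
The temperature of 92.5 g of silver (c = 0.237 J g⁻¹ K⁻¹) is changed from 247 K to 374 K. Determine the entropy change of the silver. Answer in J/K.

ΔS = ∫dQ_rev/T = m c ln(T₂/T₁) = 92.5 × 0.237 × ln(374/247) = 9.09 J/K.

ΔS = 9.09 J/K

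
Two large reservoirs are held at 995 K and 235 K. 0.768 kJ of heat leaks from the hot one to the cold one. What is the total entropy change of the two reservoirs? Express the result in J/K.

ΔS_total = 2.5 J/K

ΔS_hot = −Q/T_H = −768/995 = -0.7719 J/K and ΔS_cold = +Q/T_C = 768/235 = 3.268 J/K.
ΔS_total = -0.7719 + 3.268 = 2.5 J/K, positive as the second law requires.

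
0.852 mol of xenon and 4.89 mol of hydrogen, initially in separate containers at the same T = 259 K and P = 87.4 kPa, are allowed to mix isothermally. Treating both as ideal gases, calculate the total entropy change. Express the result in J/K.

ΔS_mix = 20 J/K

Mole fractions: x_A = 0.852/5.74 = 0.148, x_B = 0.852.
ΔS_mix = −R(n_A ln x_A + n_B ln x_B) = −8.314 × (0.852 ln 0.148 + 4.89 ln 0.852) = 20 J/K.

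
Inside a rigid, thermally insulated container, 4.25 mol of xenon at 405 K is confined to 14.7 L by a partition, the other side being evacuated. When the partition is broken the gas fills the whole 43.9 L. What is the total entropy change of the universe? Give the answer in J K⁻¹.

ΔS_universe = 38.7 J/K

No heat is exchanged and no work is done, so the ideal-gas temperature stays constant.
Entropy is a state function; using a reversible isothermal path, ΔS_gas = nR ln(V₂/V₁) = 4.25 × 8.314 × ln(43.9/14.7) = 38.7 J/K.
The insulated surroundings exchange no heat, so ΔS_surr = 0 and ΔS_universe = ΔS_gas.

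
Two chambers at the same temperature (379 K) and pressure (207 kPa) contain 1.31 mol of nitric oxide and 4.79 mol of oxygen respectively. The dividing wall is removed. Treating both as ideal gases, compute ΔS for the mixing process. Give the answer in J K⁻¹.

ΔS_mix = 26.4 J/K

Mole fractions: x_A = 1.31/6.1 = 0.215, x_B = 0.785.
ΔS_mix = −R(n_A ln x_A + n_B ln x_B) = −8.314 × (1.31 ln 0.215 + 4.79 ln 0.785) = 26.4 J/K.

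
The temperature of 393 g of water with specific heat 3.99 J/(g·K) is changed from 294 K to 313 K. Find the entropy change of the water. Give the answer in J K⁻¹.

ΔS = 98.2 J/K

ΔS = ∫dQ_rev/T = m c ln(T₂/T₁) = 393 × 3.99 × ln(313/294) = 98.2 J/K.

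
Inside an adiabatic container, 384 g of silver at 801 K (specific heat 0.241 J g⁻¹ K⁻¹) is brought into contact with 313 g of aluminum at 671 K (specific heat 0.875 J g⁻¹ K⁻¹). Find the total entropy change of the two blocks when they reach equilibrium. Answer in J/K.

ΔS_total = 1.12 J/K

Energy balance: T_f = (m₁c₁T₁ + m₂c₂T₂)/(m₁c₁ + m₂c₂) = 703.83 K.
ΔS₁ = m₁c₁ ln(T_f/T₁) = 92.544 × ln(703.83/801) = -11.968 J/K.
ΔS₂ = m₂c₂ ln(T_f/T₂) = 273.875 × ln(703.83/671) = 13.084 J/K.
ΔS_total = -11.968 + 13.084 = 1.12 J/K.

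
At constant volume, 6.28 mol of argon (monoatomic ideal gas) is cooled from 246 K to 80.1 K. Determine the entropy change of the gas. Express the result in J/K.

At constant volume, ΔS = nC_V ln(T₂/T₁) with C_V = 3R/2 = 12.47 J mol⁻¹ K⁻¹.
ΔS = 6.28 × 12.47 × ln(80.1/246) = -87.9 J/K.

ΔS = -87.9 J/K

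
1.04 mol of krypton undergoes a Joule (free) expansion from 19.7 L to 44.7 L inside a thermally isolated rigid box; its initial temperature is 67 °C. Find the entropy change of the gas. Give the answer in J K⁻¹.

No heat is exchanged and no work is done, so the ideal-gas temperature stays constant.
Entropy is a state function; using a reversible isothermal path, ΔS_gas = nR ln(V₂/V₁) = 1.04 × 8.314 × ln(44.7/19.7) = 7.08 J/K.

ΔS_gas = 7.08 J/K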